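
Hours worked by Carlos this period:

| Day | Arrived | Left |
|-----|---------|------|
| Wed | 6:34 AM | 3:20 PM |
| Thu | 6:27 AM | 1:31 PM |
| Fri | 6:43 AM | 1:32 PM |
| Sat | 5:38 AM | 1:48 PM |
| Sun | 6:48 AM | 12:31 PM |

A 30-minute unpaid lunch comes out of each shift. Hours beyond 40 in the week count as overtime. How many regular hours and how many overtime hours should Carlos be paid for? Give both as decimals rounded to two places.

Wed: 6:34 AM–3:20 PM = 8 h 46 min; less 30 min break → 8 h 16 min
Thu: 6:27 AM–1:31 PM = 7 h 4 min; less 30 min break → 6 h 34 min
Fri: 6:43 AM–1:32 PM = 6 h 49 min; less 30 min break → 6 h 19 min
Sat: 5:38 AM–1:48 PM = 8 h 10 min; less 30 min break → 7 h 40 min
Sun: 6:48 AM–12:31 PM = 5 h 43 min; less 30 min break → 5 h 13 min
Total worked: 34 h 2 min = 34.03 h.
Threshold 40 h → overtime 0 h 0 min, regular 34 h 2 min.

Regular 34.03 hours, overtime 0.00 hours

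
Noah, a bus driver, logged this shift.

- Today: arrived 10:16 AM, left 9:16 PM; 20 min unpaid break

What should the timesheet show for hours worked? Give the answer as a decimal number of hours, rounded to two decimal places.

10.67 hours

Today: 10:16 AM–9:16 PM = 11 h 0 min; less 20 min break → 10 h 40 min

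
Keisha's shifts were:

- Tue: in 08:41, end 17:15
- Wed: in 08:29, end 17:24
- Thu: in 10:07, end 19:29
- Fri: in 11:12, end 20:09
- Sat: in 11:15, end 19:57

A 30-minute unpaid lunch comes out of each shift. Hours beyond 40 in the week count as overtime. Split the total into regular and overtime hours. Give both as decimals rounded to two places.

Regular 40.00 hours, overtime 2.00 hours

Tue: 08:41–17:15 = 8 h 34 min; less 30 min break → 8 h 4 min
Wed: 08:29–17:24 = 8 h 55 min; less 30 min break → 8 h 25 min
Thu: 10:07–19:29 = 9 h 22 min; less 30 min break → 8 h 52 min
Fri: 11:12–20:09 = 8 h 57 min; less 30 min break → 8 h 27 min
Sat: 11:15–19:57 = 8 h 42 min; less 30 min break → 8 h 12 min
Total worked: 42 h 0 min = 42.00 h.
Threshold 40 h → overtime 2 h 0 min, regular 40 h 0 min.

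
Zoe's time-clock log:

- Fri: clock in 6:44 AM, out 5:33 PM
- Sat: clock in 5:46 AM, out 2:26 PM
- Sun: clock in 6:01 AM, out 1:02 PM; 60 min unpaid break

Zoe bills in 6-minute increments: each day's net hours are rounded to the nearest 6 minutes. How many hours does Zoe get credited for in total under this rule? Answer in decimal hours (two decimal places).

25.50 hours

Fri: 6:44 AM–5:33 PM = 10 h 49 min → rounds to 10 h 48 min
Sat: 5:46 AM–2:26 PM = 8 h 40 min → rounds to 8 h 42 min
Sun: 6:01 AM–1:02 PM = 7 h 1 min − 60 min = 6 h 1 min → rounds to 6 h 0 min
Total credited: 25 h 30 min.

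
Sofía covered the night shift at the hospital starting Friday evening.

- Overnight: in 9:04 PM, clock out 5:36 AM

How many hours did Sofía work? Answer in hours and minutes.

8 h 32 min

Overnight: 9:04 PM → midnight = 2 h 56 min; midnight → 5:36 AM = 5 h 36 min; span 8 h 32 min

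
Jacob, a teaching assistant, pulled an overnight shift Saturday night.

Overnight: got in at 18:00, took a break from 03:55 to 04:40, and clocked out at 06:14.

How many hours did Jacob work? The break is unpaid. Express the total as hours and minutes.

Overnight: 18:00 → midnight = 6 h 0 min; midnight → 06:14 = 6 h 14 min; span 12 h 14 min; less 45 min break → 11 h 29 min

11 h 29 min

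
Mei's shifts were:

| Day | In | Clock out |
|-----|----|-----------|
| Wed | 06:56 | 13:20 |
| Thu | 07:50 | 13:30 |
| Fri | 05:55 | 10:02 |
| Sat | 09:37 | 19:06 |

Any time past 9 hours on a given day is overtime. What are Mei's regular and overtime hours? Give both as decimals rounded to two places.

Wed: 06:56–13:20 = 6 h 24 min
Thu: 07:50–13:30 = 5 h 40 min
Fri: 05:55–10:02 = 4 h 7 min
Sat: 09:37–19:06 = 9 h 29 min
Wed reg 6 h 24 min / OT 0 h 0 min; Thu reg 5 h 40 min / OT 0 h 0 min; Fri reg 4 h 7 min / OT 0 h 0 min; Sat reg 9 h 0 min / OT 0 h 29 min.
Totals: regular 25 h 11 min, overtime 0 h 29 min.

Regular 25.18 hours, overtime 0.48 hours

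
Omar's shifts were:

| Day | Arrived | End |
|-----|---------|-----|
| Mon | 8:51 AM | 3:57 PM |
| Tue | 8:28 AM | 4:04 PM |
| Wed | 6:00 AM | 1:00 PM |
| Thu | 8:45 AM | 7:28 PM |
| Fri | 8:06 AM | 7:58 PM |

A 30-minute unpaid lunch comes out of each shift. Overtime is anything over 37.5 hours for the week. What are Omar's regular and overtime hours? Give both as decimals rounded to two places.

Mon: 8:51 AM–3:57 PM = 7 h 6 min; less 30 min break → 6 h 36 min
Tue: 8:28 AM–4:04 PM = 7 h 36 min; less 30 min break → 7 h 6 min
Wed: 6:00 AM–1:00 PM = 7 h 0 min; less 30 min break → 6 h 30 min
Thu: 8:45 AM–7:28 PM = 10 h 43 min; less 30 min break → 10 h 13 min
Fri: 8:06 AM–7:58 PM = 11 h 52 min; less 30 min break → 11 h 22 min
Total worked: 41 h 47 min = 41.78 h.
Threshold 37.5 h → overtime 4 h 17 min, regular 37 h 30 min.

Regular 37.50 hours, overtime 4.28 hours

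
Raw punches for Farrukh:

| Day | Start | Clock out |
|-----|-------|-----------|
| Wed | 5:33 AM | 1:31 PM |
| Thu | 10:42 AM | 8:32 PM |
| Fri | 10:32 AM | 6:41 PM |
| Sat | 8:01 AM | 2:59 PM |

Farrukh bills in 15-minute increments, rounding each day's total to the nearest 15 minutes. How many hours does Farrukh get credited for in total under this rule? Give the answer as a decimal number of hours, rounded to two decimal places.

Wed: 5:33 AM–1:31 PM = 7 h 58 min → rounds to 8 h 0 min
Thu: 10:42 AM–8:32 PM = 9 h 50 min → rounds to 9 h 45 min
Fri: 10:32 AM–6:41 PM = 8 h 9 min → rounds to 8 h 15 min
Sat: 8:01 AM–2:59 PM = 6 h 58 min → rounds to 7 h 0 min
Total credited: 33 h 0 min.

33.00 hours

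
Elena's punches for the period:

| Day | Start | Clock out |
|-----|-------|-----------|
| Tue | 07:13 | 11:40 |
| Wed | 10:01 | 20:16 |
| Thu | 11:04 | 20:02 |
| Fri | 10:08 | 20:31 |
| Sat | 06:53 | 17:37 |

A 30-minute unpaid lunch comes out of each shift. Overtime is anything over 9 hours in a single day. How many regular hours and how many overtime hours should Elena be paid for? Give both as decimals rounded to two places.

Tue: 07:13–11:40 = 4 h 27 min; less 30 min break → 3 h 57 min
Wed: 10:01–20:16 = 10 h 15 min; less 30 min break → 9 h 45 min
Thu: 11:04–20:02 = 8 h 58 min; less 30 min break → 8 h 28 min
Fri: 10:08–20:31 = 10 h 23 min; less 30 min break → 9 h 53 min
Sat: 06:53–17:37 = 10 h 44 min; less 30 min break → 10 h 14 min
Tue reg 3 h 57 min / OT 0 h 0 min; Wed reg 9 h 0 min / OT 0 h 45 min; Thu reg 8 h 28 min / OT 0 h 0 min; Fri reg 9 h 0 min / OT 0 h 53 min; Sat reg 9 h 0 min / OT 1 h 14 min.
Totals: regular 39 h 25 min, overtime 2 h 52 min.

Regular 39.42 hours, overtime 2.87 hours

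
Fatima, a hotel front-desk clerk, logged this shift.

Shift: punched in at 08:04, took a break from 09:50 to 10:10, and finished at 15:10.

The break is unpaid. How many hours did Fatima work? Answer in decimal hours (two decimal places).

Shift: 08:04–15:10 = 7 h 6 min; less 20 min break → 6 h 46 min

6.77 hours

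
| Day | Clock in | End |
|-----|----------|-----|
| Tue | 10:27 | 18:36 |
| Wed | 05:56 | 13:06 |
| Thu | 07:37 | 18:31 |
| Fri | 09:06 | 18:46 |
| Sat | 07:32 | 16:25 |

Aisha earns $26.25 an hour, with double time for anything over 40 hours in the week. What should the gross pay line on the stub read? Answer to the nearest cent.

$1300.25

Tue: 10:27–18:36 = 8 h 9 min
Wed: 05:56–13:06 = 7 h 10 min
Thu: 07:37–18:31 = 10 h 54 min
Fri: 09:06–18:46 = 9 h 40 min
Sat: 07:32–16:25 = 8 h 53 min
Total worked: 44 h 46 min = 2686 min.
Regular 40 h 0 min = 2400 min at $26.25/h; overtime 4 h 46 min = 286 min at $52.50/h.
Pay = (2400 × $26.25 + 286 × $52.50) ÷ 60 = $1300.25.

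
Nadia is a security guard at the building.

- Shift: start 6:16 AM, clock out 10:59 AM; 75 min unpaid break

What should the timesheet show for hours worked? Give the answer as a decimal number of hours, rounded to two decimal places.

3.47 hours

Shift: 6:16 AM–10:59 AM = 4 h 43 min; less 75 min break → 3 h 28 min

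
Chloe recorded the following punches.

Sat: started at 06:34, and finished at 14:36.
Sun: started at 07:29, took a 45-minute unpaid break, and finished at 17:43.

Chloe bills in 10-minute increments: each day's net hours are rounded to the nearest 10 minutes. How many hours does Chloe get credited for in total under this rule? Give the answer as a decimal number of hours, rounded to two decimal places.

17.50 hours

Sat: 06:34–14:36 = 8 h 2 min → rounds to 8 h 0 min
Sun: 07:29–17:43 = 10 h 14 min − 45 min = 9 h 29 min → rounds to 9 h 30 min
Total credited: 17 h 30 min.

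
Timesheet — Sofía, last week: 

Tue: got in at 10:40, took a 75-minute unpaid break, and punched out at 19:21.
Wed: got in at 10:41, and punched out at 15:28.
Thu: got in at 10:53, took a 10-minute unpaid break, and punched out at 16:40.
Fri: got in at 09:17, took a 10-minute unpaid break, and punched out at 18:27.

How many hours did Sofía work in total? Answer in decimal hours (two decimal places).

26.83 hours

Tue: 10:40–19:21 = 8 h 41 min; less 75 min break → 7 h 26 min
Wed: 10:41–15:28 = 4 h 47 min
Thu: 10:53–16:40 = 5 h 47 min; less 10 min break → 5 h 37 min
Fri: 09:17–18:27 = 9 h 10 min; less 10 min break → 9 h 0 min
Total: 7 h 26 min + 4 h 47 min + 5 h 37 min + 9 h 0 min = 26 h 50 min.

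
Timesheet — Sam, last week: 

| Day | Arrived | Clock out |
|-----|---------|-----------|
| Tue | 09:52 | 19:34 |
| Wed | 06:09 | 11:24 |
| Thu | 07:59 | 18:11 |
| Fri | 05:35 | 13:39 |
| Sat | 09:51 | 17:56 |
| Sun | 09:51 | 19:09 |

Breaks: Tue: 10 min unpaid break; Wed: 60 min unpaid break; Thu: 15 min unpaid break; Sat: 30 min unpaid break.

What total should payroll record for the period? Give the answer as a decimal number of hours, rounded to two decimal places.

48.68 hours

Tue: 09:52–19:34 = 9 h 42 min; less 10 min break → 9 h 32 min
Wed: 06:09–11:24 = 5 h 15 min; less 60 min break → 4 h 15 min
Thu: 07:59–18:11 = 10 h 12 min; less 15 min break → 9 h 57 min
Fri: 05:35–13:39 = 8 h 4 min
Sat: 09:51–17:56 = 8 h 5 min; less 30 min break → 7 h 35 min
Sun: 09:51–19:09 = 9 h 18 min
Total: 9 h 32 min + 4 h 15 min + 9 h 57 min + 8 h 4 min + 7 h 35 min + 9 h 18 min = 48 h 41 min.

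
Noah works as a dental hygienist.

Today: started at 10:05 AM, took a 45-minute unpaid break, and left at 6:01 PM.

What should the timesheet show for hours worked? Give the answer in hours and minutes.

Today: 10:05 AM–6:01 PM = 7 h 56 min; less 45 min break → 7 h 11 min

7 h 11 min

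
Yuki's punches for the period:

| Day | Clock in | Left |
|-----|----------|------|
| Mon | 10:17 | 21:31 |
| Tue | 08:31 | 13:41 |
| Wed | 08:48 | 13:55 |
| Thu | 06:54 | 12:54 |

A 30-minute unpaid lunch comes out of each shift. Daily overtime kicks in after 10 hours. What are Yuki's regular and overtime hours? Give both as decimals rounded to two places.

Regular 24.78 hours, overtime 0.73 hours

Mon: 10:17–21:31 = 11 h 14 min; less 30 min break → 10 h 44 min
Tue: 08:31–13:41 = 5 h 10 min; less 30 min break → 4 h 40 min
Wed: 08:48–13:55 = 5 h 7 min; less 30 min break → 4 h 37 min
Thu: 06:54–12:54 = 6 h 0 min; less 30 min break → 5 h 30 min
Mon reg 10 h 0 min / OT 0 h 44 min; Tue reg 4 h 40 min / OT 0 h 0 min; Wed reg 4 h 37 min / OT 0 h 0 min; Thu reg 5 h 30 min / OT 0 h 0 min.
Totals: regular 24 h 47 min, overtime 0 h 44 min.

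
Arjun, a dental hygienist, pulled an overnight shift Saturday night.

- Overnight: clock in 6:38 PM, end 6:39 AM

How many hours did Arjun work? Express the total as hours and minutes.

Overnight: 6:38 PM → midnight = 5 h 22 min; midnight → 6:39 AM = 6 h 39 min; span 12 h 1 min

12 h 1 min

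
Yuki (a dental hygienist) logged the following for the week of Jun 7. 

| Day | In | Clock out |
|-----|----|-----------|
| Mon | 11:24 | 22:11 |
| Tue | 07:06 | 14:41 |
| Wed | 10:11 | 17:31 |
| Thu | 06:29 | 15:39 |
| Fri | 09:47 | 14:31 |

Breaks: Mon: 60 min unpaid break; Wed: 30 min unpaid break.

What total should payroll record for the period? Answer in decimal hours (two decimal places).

38.10 hours

Mon: 11:24–22:11 = 10 h 47 min; less 60 min break → 9 h 47 min
Tue: 07:06–14:41 = 7 h 35 min
Wed: 10:11–17:31 = 7 h 20 min; less 30 min break → 6 h 50 min
Thu: 06:29–15:39 = 9 h 10 min
Fri: 09:47–14:31 = 4 h 44 min
Total: 9 h 47 min + 7 h 35 min + 6 h 50 min + 9 h 10 min + 4 h 44 min = 38 h 6 min.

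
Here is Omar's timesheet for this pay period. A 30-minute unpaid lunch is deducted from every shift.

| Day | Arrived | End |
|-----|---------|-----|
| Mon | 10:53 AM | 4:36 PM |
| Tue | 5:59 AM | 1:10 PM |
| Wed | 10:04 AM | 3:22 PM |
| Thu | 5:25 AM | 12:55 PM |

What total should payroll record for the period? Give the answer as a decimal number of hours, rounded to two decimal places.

Mon: 10:53 AM–4:36 PM = 5 h 43 min; less 30 min break → 5 h 13 min
Tue: 5:59 AM–1:10 PM = 7 h 11 min; less 30 min break → 6 h 41 min
Wed: 10:04 AM–3:22 PM = 5 h 18 min; less 30 min break → 4 h 48 min
Thu: 5:25 AM–12:55 PM = 7 h 30 min; less 30 min break → 7 h 0 min
Total: 5 h 13 min + 6 h 41 min + 4 h 48 min + 7 h 0 min = 23 h 42 min.

23.70 hours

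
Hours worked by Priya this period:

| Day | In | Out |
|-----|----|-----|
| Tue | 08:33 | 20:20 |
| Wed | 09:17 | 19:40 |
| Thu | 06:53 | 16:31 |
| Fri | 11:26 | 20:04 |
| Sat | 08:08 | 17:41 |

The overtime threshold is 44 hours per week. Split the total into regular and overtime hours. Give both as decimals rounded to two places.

Tue: 08:33–20:20 = 11 h 47 min
Wed: 09:17–19:40 = 10 h 23 min
Thu: 06:53–16:31 = 9 h 38 min
Fri: 11:26–20:04 = 8 h 38 min
Sat: 08:08–17:41 = 9 h 33 min
Total worked: 49 h 59 min = 49.98 h.
Threshold 44 h → overtime 5 h 59 min, regular 44 h 0 min.

Regular 44.00 hours, overtime 5.98 hours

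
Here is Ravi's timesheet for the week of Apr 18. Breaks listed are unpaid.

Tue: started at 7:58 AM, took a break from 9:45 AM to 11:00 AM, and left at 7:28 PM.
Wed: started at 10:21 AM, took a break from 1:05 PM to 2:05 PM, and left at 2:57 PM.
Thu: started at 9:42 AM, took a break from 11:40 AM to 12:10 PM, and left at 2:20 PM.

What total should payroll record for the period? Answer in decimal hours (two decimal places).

Tue: 7:58 AM–7:28 PM = 11 h 30 min; less 75 min break → 10 h 15 min
Wed: 10:21 AM–2:57 PM = 4 h 36 min; less 60 min break → 3 h 36 min
Thu: 9:42 AM–2:20 PM = 4 h 38 min; less 30 min break → 4 h 8 min
Total: 10 h 15 min + 3 h 36 min + 4 h 8 min = 17 h 59 min.

17.98 hours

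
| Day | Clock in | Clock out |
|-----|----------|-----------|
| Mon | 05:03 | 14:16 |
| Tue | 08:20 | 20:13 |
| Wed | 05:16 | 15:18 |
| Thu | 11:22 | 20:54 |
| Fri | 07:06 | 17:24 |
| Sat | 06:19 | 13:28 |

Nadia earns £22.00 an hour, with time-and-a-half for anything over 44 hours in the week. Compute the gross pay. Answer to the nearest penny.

Mon: 05:03–14:16 = 9 h 13 min
Tue: 08:20–20:13 = 11 h 53 min
Wed: 05:16–15:18 = 10 h 2 min
Thu: 11:22–20:54 = 9 h 32 min
Fri: 07:06–17:24 = 10 h 18 min
Sat: 06:19–13:28 = 7 h 9 min
Total worked: 58 h 7 min = 3487 min.
Regular 44 h 0 min = 2640 min at £22.00/h; overtime 14 h 7 min = 847 min at £33.00/h.
Pay = (2640 × £22.00 + 847 × £33.00) ÷ 60 = £1433.85.

£1433.85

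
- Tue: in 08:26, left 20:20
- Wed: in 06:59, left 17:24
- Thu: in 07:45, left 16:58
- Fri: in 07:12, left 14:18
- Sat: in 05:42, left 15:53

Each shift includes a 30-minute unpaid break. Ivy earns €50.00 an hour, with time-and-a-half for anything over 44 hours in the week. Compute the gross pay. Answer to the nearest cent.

€2373.75

Tue: 08:26–20:20 = 11 h 54 min; less 30 min break → 11 h 24 min
Wed: 06:59–17:24 = 10 h 25 min; less 30 min break → 9 h 55 min
Thu: 07:45–16:58 = 9 h 13 min; less 30 min break → 8 h 43 min
Fri: 07:12–14:18 = 7 h 6 min; less 30 min break → 6 h 36 min
Sat: 05:42–15:53 = 10 h 11 min; less 30 min break → 9 h 41 min
Total worked: 46 h 19 min = 2779 min.
Regular 44 h 0 min = 2640 min at €50.00/h; overtime 2 h 19 min = 139 min at €75.00/h.
Pay = (2640 × €50.00 + 139 × €75.00) ÷ 60 = €2373.75.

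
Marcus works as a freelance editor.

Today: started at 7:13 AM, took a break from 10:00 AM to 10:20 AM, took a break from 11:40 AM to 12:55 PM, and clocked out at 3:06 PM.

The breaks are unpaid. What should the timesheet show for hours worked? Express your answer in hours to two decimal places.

Today: 7:13 AM–3:06 PM = 7 h 53 min; less 95 min break → 6 h 18 min

6.30 hours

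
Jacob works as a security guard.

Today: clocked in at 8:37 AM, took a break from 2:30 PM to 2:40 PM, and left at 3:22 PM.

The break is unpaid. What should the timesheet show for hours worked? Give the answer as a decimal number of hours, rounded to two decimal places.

Today: 8:37 AM–3:22 PM = 6 h 45 min; less 10 min break → 6 h 35 min

6.58 hours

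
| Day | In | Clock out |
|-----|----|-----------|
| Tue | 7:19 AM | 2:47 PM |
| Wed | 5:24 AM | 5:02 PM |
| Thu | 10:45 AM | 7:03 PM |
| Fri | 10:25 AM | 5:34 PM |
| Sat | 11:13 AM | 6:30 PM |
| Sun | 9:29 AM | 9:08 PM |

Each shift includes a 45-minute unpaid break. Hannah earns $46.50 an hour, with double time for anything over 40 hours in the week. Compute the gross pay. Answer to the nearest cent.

Tue: 7:19 AM–2:47 PM = 7 h 28 min; less 45 min break → 6 h 43 min
Wed: 5:24 AM–5:02 PM = 11 h 38 min; less 45 min break → 10 h 53 min
Thu: 10:45 AM–7:03 PM = 8 h 18 min; less 45 min break → 7 h 33 min
Fri: 10:25 AM–5:34 PM = 7 h 9 min; less 45 min break → 6 h 24 min
Sat: 11:13 AM–6:30 PM = 7 h 17 min; less 45 min break → 6 h 32 min
Sun: 9:29 AM–9:08 PM = 11 h 39 min; less 45 min break → 10 h 54 min
Total worked: 48 h 59 min = 2939 min.
Regular 40 h 0 min = 2400 min at $46.50/h; overtime 8 h 59 min = 539 min at $93.00/h.
Pay = (2400 × $46.50 + 539 × $93.00) ÷ 60 = $2695.45.

$2695.45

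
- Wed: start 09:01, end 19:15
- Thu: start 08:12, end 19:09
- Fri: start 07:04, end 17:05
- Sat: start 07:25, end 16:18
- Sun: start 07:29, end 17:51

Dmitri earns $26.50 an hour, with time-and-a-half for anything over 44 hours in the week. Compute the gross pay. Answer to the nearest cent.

Wed: 09:01–19:15 = 10 h 14 min
Thu: 08:12–19:09 = 10 h 57 min
Fri: 07:04–17:05 = 10 h 1 min
Sat: 07:25–16:18 = 8 h 53 min
Sun: 07:29–17:51 = 10 h 22 min
Total worked: 50 h 27 min = 3027 min.
Regular 44 h 0 min = 2640 min at $26.50/h; overtime 6 h 27 min = 387 min at $39.75/h.
Pay = (2640 × $26.50 + 387 × $39.75) ÷ 60 = $1422.39.

$1422.39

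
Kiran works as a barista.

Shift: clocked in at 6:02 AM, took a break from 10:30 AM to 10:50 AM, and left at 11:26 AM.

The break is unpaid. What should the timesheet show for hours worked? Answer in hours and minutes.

5 h 4 min

Shift: 6:02 AM–11:26 AM = 5 h 24 min; less 20 min break → 5 h 4 min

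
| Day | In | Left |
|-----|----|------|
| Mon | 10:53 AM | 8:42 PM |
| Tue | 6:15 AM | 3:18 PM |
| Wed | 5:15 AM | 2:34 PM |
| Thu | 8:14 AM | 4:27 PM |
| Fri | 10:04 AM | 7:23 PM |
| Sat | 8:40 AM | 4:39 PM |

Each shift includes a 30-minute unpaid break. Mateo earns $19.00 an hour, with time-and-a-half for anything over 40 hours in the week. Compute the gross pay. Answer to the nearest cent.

Mon: 10:53 AM–8:42 PM = 9 h 49 min; less 30 min break → 9 h 19 min
Tue: 6:15 AM–3:18 PM = 9 h 3 min; less 30 min break → 8 h 33 min
Wed: 5:15 AM–2:34 PM = 9 h 19 min; less 30 min break → 8 h 49 min
Thu: 8:14 AM–4:27 PM = 8 h 13 min; less 30 min break → 7 h 43 min
Fri: 10:04 AM–7:23 PM = 9 h 19 min; less 30 min break → 8 h 49 min
Sat: 8:40 AM–4:39 PM = 7 h 59 min; less 30 min break → 7 h 29 min
Total worked: 50 h 42 min = 3042 min.
Regular 40 h 0 min = 2400 min at $19.00/h; overtime 10 h 42 min = 642 min at $28.50/h.
Pay = (2400 × $19.00 + 642 × $28.50) ÷ 60 = $1064.95.

$1064.95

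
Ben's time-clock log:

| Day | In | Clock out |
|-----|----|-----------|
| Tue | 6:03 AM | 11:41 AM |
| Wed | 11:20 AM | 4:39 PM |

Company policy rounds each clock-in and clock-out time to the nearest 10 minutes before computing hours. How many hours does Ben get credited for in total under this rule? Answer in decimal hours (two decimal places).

11.00 hours

Tue: in 6:03 AM→6:00 AM, out 11:41 AM→11:40 AM; 5 h 40 min
Wed: in 11:20 AM→11:20 AM, out 4:39 PM→4:40 PM; 5 h 20 min
Total credited: 11 h 0 min.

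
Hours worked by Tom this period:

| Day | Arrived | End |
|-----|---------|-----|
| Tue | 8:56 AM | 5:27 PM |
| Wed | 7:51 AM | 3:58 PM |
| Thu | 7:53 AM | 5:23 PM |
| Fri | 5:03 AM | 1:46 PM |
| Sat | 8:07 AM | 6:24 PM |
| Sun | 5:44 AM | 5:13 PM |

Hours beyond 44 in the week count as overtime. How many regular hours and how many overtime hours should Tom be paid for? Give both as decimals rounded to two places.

Regular 44.00 hours, overtime 12.62 hours

Tue: 8:56 AM–5:27 PM = 8 h 31 min
Wed: 7:51 AM–3:58 PM = 8 h 7 min
Thu: 7:53 AM–5:23 PM = 9 h 30 min
Fri: 5:03 AM–1:46 PM = 8 h 43 min
Sat: 8:07 AM–6:24 PM = 10 h 17 min
Sun: 5:44 AM–5:13 PM = 11 h 29 min
Total worked: 56 h 37 min = 56.62 h.
Threshold 44 h → overtime 12 h 37 min, regular 44 h 0 min.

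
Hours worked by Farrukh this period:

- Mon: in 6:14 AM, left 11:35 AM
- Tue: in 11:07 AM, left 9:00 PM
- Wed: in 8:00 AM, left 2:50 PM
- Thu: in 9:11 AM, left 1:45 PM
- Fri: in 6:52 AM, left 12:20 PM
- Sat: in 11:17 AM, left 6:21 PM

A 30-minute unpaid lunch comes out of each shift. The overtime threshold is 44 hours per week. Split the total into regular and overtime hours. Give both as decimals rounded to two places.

Regular 36.17 hours, overtime 0.00 hours

Mon: 6:14 AM–11:35 AM = 5 h 21 min; less 30 min break → 4 h 51 min
Tue: 11:07 AM–9:00 PM = 9 h 53 min; less 30 min break → 9 h 23 min
Wed: 8:00 AM–2:50 PM = 6 h 50 min; less 30 min break → 6 h 20 min
Thu: 9:11 AM–1:45 PM = 4 h 34 min; less 30 min break → 4 h 4 min
Fri: 6:52 AM–12:20 PM = 5 h 28 min; less 30 min break → 4 h 58 min
Sat: 11:17 AM–6:21 PM = 7 h 4 min; less 30 min break → 6 h 34 min
Total worked: 36 h 10 min = 36.17 h.
Threshold 44 h → overtime 0 h 0 min, regular 36 h 10 min.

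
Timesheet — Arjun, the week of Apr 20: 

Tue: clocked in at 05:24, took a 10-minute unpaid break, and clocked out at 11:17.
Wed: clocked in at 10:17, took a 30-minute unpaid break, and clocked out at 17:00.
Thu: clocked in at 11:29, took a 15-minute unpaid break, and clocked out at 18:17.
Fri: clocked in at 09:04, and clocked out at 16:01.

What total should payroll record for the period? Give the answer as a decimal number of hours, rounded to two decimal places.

25.43 hours

Tue: 05:24–11:17 = 5 h 53 min; less 10 min break → 5 h 43 min
Wed: 10:17–17:00 = 6 h 43 min; less 30 min break → 6 h 13 min
Thu: 11:29–18:17 = 6 h 48 min; less 15 min break → 6 h 33 min
Fri: 09:04–16:01 = 6 h 57 min
Total: 5 h 43 min + 6 h 13 min + 6 h 33 min + 6 h 57 min = 25 h 26 min.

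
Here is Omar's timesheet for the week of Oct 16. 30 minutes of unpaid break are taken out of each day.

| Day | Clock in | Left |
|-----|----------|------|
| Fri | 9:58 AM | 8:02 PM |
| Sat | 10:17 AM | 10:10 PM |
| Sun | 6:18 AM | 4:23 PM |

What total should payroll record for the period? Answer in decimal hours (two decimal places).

Fri: 9:58 AM–8:02 PM = 10 h 4 min; less 30 min break → 9 h 34 min
Sat: 10:17 AM–10:10 PM = 11 h 53 min; less 30 min break → 11 h 23 min
Sun: 6:18 AM–4:23 PM = 10 h 5 min; less 30 min break → 9 h 35 min
Total: 9 h 34 min + 11 h 23 min + 9 h 35 min = 30 h 32 min.

30.53 hours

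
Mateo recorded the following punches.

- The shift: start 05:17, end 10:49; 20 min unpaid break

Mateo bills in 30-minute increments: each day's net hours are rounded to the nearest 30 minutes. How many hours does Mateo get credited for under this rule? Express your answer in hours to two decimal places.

5.00 hours

The shift: 05:17–10:49 = 5 h 32 min − 20 min = 5 h 12 min → rounds to 5 h 0 min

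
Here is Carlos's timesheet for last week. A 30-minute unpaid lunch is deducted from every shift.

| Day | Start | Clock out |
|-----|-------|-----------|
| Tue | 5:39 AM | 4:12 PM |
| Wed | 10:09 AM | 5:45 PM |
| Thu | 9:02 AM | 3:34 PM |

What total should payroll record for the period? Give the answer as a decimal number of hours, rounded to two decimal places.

Tue: 5:39 AM–4:12 PM = 10 h 33 min; less 30 min break → 10 h 3 min
Wed: 10:09 AM–5:45 PM = 7 h 36 min; less 30 min break → 7 h 6 min
Thu: 9:02 AM–3:34 PM = 6 h 32 min; less 30 min break → 6 h 2 min
Total: 10 h 3 min + 7 h 6 min + 6 h 2 min = 23 h 11 min.

23.18 hours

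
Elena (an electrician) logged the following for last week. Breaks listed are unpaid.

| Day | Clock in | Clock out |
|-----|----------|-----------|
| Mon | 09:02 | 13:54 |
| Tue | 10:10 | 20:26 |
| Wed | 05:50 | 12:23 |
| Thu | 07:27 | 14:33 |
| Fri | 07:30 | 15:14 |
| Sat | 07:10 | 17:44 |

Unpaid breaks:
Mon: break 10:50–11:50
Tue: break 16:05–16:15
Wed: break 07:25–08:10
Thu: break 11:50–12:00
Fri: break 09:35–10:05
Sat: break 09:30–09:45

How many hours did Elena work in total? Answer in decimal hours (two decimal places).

Mon: 09:02–13:54 = 4 h 52 min; less 60 min break → 3 h 52 min
Tue: 10:10–20:26 = 10 h 16 min; less 10 min break → 10 h 6 min
Wed: 05:50–12:23 = 6 h 33 min; less 45 min break → 5 h 48 min
Thu: 07:27–14:33 = 7 h 6 min; less 10 min break → 6 h 56 min
Fri: 07:30–15:14 = 7 h 44 min; less 30 min break → 7 h 14 min
Sat: 07:10–17:44 = 10 h 34 min; less 15 min break → 10 h 19 min
Total: 3 h 52 min + 10 h 6 min + 5 h 48 min + 6 h 56 min + 7 h 14 min + 10 h 19 min = 44 h 15 min.

44.25 hours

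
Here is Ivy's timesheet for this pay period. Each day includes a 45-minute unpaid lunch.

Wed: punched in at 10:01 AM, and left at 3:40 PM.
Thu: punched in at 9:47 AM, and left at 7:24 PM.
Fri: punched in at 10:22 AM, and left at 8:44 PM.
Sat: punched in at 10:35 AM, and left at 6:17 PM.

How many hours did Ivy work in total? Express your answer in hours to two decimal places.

Wed: 10:01 AM–3:40 PM = 5 h 39 min; less 45 min break → 4 h 54 min
Thu: 9:47 AM–7:24 PM = 9 h 37 min; less 45 min break → 8 h 52 min
Fri: 10:22 AM–8:44 PM = 10 h 22 min; less 45 min break → 9 h 37 min
Sat: 10:35 AM–6:17 PM = 7 h 42 min; less 45 min break → 6 h 57 min
Total: 4 h 54 min + 8 h 52 min + 9 h 37 min + 6 h 57 min = 30 h 20 min.

30.33 hours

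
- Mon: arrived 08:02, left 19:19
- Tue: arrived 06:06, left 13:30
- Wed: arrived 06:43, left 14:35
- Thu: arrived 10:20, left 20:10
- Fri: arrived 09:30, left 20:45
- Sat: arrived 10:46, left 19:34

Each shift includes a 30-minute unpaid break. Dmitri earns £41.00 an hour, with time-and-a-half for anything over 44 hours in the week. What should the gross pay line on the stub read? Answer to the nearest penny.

Mon: 08:02–19:19 = 11 h 17 min; less 30 min break → 10 h 47 min
Tue: 06:06–13:30 = 7 h 24 min; less 30 min break → 6 h 54 min
Wed: 06:43–14:35 = 7 h 52 min; less 30 min break → 7 h 22 min
Thu: 10:20–20:10 = 9 h 50 min; less 30 min break → 9 h 20 min
Fri: 09:30–20:45 = 11 h 15 min; less 30 min break → 10 h 45 min
Sat: 10:46–19:34 = 8 h 48 min; less 30 min break → 8 h 18 min
Total worked: 53 h 26 min = 3206 min.
Regular 44 h 0 min = 2640 min at £41.00/h; overtime 9 h 26 min = 566 min at £61.50/h.
Pay = (2640 × £41.00 + 566 × £61.50) ÷ 60 = £2384.15.

£2384.15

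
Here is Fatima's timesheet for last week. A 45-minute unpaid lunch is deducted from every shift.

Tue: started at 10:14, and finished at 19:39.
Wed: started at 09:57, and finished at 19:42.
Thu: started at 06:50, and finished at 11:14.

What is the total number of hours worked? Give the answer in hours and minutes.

21 h 19 min

Tue: 10:14–19:39 = 9 h 25 min; less 45 min break → 8 h 40 min
Wed: 09:57–19:42 = 9 h 45 min; less 45 min break → 9 h 0 min
Thu: 06:50–11:14 = 4 h 24 min; less 45 min break → 3 h 39 min
Total: 8 h 40 min + 9 h 0 min + 3 h 39 min = 21 h 19 min.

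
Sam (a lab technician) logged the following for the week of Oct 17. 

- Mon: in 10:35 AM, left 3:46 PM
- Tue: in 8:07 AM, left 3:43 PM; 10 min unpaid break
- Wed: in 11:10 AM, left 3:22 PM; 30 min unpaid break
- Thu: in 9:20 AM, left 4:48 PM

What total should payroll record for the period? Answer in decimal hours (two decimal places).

23.78 hours

Mon: 10:35 AM–3:46 PM = 5 h 11 min
Tue: 8:07 AM–3:43 PM = 7 h 36 min; less 10 min break → 7 h 26 min
Wed: 11:10 AM–3:22 PM = 4 h 12 min; less 30 min break → 3 h 42 min
Thu: 9:20 AM–4:48 PM = 7 h 28 min
Total: 5 h 11 min + 7 h 26 min + 3 h 42 min + 7 h 28 min = 23 h 47 min.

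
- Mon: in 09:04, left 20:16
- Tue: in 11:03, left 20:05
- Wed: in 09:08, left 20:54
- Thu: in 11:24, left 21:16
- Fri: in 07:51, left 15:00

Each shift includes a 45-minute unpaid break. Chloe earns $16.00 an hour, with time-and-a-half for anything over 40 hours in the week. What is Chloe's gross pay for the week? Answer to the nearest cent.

Mon: 09:04–20:16 = 11 h 12 min; less 45 min break → 10 h 27 min
Tue: 11:03–20:05 = 9 h 2 min; less 45 min break → 8 h 17 min
Wed: 09:08–20:54 = 11 h 46 min; less 45 min break → 11 h 1 min
Thu: 11:24–21:16 = 9 h 52 min; less 45 min break → 9 h 7 min
Fri: 07:51–15:00 = 7 h 9 min; less 45 min break → 6 h 24 min
Total worked: 45 h 16 min = 2716 min.
Regular 40 h 0 min = 2400 min at $16.00/h; overtime 5 h 16 min = 316 min at $24.00/h.
Pay = (2400 × $16.00 + 316 × $24.00) ÷ 60 = $766.40.

$766.40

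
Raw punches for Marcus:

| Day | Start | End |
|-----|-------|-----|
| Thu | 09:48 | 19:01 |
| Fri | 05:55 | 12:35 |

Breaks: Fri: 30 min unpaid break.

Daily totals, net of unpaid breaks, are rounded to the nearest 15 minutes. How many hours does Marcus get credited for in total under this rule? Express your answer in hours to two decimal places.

15.50 hours

Thu: 09:48–19:01 = 9 h 13 min → rounds to 9 h 15 min
Fri: 05:55–12:35 = 6 h 40 min − 30 min = 6 h 10 min → rounds to 6 h 15 min
Total credited: 15 h 30 min.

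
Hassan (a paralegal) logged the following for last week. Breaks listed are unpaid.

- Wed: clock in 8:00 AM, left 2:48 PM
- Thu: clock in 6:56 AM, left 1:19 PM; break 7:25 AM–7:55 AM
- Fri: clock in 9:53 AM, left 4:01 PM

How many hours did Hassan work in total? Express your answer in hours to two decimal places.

18.82 hours

Wed: 8:00 AM–2:48 PM = 6 h 48 min
Thu: 6:56 AM–1:19 PM = 6 h 23 min; less 30 min break → 5 h 53 min
Fri: 9:53 AM–4:01 PM = 6 h 8 min
Total: 6 h 48 min + 5 h 53 min + 6 h 8 min = 18 h 49 min.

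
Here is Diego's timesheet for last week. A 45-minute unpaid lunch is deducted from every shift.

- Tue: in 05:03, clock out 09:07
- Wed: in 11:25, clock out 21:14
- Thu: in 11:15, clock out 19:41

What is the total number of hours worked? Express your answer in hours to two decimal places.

20.07 hours

Tue: 05:03–09:07 = 4 h 4 min; less 45 min break → 3 h 19 min
Wed: 11:25–21:14 = 9 h 49 min; less 45 min break → 9 h 4 min
Thu: 11:15–19:41 = 8 h 26 min; less 45 min break → 7 h 41 min
Total: 3 h 19 min + 9 h 4 min + 7 h 41 min = 20 h 4 min.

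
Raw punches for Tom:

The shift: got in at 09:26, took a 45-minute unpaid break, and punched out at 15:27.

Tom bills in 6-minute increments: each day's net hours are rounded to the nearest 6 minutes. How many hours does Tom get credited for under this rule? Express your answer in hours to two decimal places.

The shift: 09:26–15:27 = 6 h 1 min − 45 min = 5 h 16 min → rounds to 5 h 18 min

5.30 hours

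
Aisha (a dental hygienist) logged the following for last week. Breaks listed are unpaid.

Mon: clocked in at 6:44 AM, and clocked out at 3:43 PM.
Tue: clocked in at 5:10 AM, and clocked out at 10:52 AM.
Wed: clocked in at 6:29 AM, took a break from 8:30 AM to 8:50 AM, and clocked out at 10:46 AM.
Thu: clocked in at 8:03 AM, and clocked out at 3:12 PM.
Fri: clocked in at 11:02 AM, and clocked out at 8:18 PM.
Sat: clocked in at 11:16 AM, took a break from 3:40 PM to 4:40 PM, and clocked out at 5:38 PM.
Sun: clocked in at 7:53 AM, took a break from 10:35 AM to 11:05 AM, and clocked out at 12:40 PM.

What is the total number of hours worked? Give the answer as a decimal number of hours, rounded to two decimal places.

44.70 hours

Mon: 6:44 AM–3:43 PM = 8 h 59 min
Tue: 5:10 AM–10:52 AM = 5 h 42 min
Wed: 6:29 AM–10:46 AM = 4 h 17 min; less 20 min break → 3 h 57 min
Thu: 8:03 AM–3:12 PM = 7 h 9 min
Fri: 11:02 AM–8:18 PM = 9 h 16 min
Sat: 11:16 AM–5:38 PM = 6 h 22 min; less 60 min break → 5 h 22 min
Sun: 7:53 AM–12:40 PM = 4 h 47 min; less 30 min break → 4 h 17 min
Total: 8 h 59 min + 5 h 42 min + 3 h 57 min + 7 h 9 min + 9 h 16 min + 5 h 22 min + 4 h 17 min = 44 h 42 min.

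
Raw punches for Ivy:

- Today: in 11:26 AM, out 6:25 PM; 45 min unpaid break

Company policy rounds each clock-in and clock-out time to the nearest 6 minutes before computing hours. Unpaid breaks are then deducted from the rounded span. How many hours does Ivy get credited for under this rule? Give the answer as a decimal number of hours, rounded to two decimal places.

6.25 hours

Today: in 11:26 AM→11:24 AM, out 6:25 PM→6:24 PM; 7 h 0 min − 45 min = 6 h 15 min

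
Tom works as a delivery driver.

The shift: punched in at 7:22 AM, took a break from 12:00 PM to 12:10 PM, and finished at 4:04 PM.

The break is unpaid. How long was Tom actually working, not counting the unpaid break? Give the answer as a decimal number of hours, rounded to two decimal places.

8.53 hours

The shift: 7:22 AM–4:04 PM = 8 h 42 min; less 10 min break → 8 h 32 min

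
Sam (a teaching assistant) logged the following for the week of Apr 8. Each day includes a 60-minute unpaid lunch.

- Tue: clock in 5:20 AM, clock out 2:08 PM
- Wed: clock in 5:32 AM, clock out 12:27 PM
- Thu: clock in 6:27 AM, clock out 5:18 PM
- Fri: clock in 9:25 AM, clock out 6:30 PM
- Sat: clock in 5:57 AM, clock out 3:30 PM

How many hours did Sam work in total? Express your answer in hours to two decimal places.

Tue: 5:20 AM–2:08 PM = 8 h 48 min; less 60 min break → 7 h 48 min
Wed: 5:32 AM–12:27 PM = 6 h 55 min; less 60 min break → 5 h 55 min
Thu: 6:27 AM–5:18 PM = 10 h 51 min; less 60 min break → 9 h 51 min
Fri: 9:25 AM–6:30 PM = 9 h 5 min; less 60 min break → 8 h 5 min
Sat: 5:57 AM–3:30 PM = 9 h 33 min; less 60 min break → 8 h 33 min
Total: 7 h 48 min + 5 h 55 min + 9 h 51 min + 8 h 5 min + 8 h 33 min = 40 h 12 min.

40.20 hours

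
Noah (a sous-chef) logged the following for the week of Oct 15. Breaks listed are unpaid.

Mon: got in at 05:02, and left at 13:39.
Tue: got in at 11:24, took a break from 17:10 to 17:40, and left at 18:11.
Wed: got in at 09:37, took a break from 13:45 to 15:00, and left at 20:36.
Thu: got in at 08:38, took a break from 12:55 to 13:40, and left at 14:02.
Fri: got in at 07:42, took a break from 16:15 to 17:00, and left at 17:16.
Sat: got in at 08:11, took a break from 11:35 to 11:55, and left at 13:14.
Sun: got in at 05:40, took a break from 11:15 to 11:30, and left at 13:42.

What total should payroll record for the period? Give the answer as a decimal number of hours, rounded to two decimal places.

Mon: 05:02–13:39 = 8 h 37 min
Tue: 11:24–18:11 = 6 h 47 min; less 30 min break → 6 h 17 min
Wed: 09:37–20:36 = 10 h 59 min; less 75 min break → 9 h 44 min
Thu: 08:38–14:02 = 5 h 24 min; less 45 min break → 4 h 39 min
Fri: 07:42–17:16 = 9 h 34 min; less 45 min break → 8 h 49 min
Sat: 08:11–13:14 = 5 h 3 min; less 20 min break → 4 h 43 min
Sun: 05:40–13:42 = 8 h 2 min; less 15 min break → 7 h 47 min
Total: 8 h 37 min + 6 h 17 min + 9 h 44 min + 4 h 39 min + 8 h 49 min + 4 h 43 min + 7 h 47 min = 50 h 36 min.

50.60 hours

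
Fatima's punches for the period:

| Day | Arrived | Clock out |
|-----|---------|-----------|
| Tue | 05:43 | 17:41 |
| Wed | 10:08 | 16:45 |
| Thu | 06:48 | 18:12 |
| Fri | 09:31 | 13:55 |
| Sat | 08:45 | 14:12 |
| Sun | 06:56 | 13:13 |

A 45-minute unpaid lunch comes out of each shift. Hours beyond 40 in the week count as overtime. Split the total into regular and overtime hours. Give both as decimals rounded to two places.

Tue: 05:43–17:41 = 11 h 58 min; less 45 min break → 11 h 13 min
Wed: 10:08–16:45 = 6 h 37 min; less 45 min break → 5 h 52 min
Thu: 06:48–18:12 = 11 h 24 min; less 45 min break → 10 h 39 min
Fri: 09:31–13:55 = 4 h 24 min; less 45 min break → 3 h 39 min
Sat: 08:45–14:12 = 5 h 27 min; less 45 min break → 4 h 42 min
Sun: 06:56–13:13 = 6 h 17 min; less 45 min break → 5 h 32 min
Total worked: 41 h 37 min = 41.62 h.
Threshold 40 h → overtime 1 h 37 min, regular 40 h 0 min.

Regular 40.00 hours, overtime 1.62 hours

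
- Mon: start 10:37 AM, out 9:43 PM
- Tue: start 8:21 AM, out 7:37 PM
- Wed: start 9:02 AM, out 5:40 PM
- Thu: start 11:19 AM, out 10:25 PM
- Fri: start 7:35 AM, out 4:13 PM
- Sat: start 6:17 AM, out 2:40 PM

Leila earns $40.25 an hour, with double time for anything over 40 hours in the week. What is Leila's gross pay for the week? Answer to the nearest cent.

Mon: 10:37 AM–9:43 PM = 11 h 6 min
Tue: 8:21 AM–7:37 PM = 11 h 16 min
Wed: 9:02 AM–5:40 PM = 8 h 38 min
Thu: 11:19 AM–10:25 PM = 11 h 6 min
Fri: 7:35 AM–4:13 PM = 8 h 38 min
Sat: 6:17 AM–2:40 PM = 8 h 23 min
Total worked: 59 h 7 min = 3547 min.
Regular 40 h 0 min = 2400 min at $40.25/h; overtime 19 h 7 min = 1147 min at $80.50/h.
Pay = (2400 × $40.25 + 1147 × $80.50) ÷ 60 = $3148.89.

$3148.89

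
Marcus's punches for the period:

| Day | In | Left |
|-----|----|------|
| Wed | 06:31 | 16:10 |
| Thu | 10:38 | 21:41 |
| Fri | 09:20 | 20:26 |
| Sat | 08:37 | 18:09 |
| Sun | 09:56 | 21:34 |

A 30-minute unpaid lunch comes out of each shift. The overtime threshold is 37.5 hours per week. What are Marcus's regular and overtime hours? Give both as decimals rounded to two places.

Regular 37.50 hours, overtime 12.97 hours

Wed: 06:31–16:10 = 9 h 39 min; less 30 min break → 9 h 9 min
Thu: 10:38–21:41 = 11 h 3 min; less 30 min break → 10 h 33 min
Fri: 09:20–20:26 = 11 h 6 min; less 30 min break → 10 h 36 min
Sat: 08:37–18:09 = 9 h 32 min; less 30 min break → 9 h 2 min
Sun: 09:56–21:34 = 11 h 38 min; less 30 min break → 11 h 8 min
Total worked: 50 h 28 min = 50.47 h.
Threshold 37.5 h → overtime 12 h 58 min, regular 37 h 30 min.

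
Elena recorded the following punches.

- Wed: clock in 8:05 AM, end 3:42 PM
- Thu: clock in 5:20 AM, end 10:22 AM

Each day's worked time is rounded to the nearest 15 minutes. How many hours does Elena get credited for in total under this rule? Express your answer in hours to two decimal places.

Wed: 8:05 AM–3:42 PM = 7 h 37 min → rounds to 7 h 30 min
Thu: 5:20 AM–10:22 AM = 5 h 2 min → rounds to 5 h 0 min
Total credited: 12 h 30 min.

12.50 hours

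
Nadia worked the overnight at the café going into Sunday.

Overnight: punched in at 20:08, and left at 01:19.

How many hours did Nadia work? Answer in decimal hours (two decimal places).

Overnight: 20:08 → midnight = 3 h 52 min; midnight → 01:19 = 1 h 19 min; span 5 h 11 min

5.18 hours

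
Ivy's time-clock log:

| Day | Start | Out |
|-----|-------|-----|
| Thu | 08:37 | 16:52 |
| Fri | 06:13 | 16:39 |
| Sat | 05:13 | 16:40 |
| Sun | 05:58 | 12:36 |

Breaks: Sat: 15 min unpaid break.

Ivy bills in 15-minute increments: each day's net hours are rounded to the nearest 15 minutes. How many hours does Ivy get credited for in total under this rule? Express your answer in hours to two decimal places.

Thu: 08:37–16:52 = 8 h 15 min → rounds to 8 h 15 min
Fri: 06:13–16:39 = 10 h 26 min → rounds to 10 h 30 min
Sat: 05:13–16:40 = 11 h 27 min − 15 min = 11 h 12 min → rounds to 11 h 15 min
Sun: 05:58–12:36 = 6 h 38 min → rounds to 6 h 45 min
Total credited: 36 h 45 min.

36.75 hours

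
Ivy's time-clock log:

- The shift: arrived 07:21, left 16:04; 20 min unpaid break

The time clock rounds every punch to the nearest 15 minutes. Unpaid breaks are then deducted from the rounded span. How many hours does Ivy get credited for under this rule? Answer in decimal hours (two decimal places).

The shift: in 07:21→07:15, out 16:04→16:00; 8 h 45 min − 20 min = 8 h 25 min

8.42 hours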